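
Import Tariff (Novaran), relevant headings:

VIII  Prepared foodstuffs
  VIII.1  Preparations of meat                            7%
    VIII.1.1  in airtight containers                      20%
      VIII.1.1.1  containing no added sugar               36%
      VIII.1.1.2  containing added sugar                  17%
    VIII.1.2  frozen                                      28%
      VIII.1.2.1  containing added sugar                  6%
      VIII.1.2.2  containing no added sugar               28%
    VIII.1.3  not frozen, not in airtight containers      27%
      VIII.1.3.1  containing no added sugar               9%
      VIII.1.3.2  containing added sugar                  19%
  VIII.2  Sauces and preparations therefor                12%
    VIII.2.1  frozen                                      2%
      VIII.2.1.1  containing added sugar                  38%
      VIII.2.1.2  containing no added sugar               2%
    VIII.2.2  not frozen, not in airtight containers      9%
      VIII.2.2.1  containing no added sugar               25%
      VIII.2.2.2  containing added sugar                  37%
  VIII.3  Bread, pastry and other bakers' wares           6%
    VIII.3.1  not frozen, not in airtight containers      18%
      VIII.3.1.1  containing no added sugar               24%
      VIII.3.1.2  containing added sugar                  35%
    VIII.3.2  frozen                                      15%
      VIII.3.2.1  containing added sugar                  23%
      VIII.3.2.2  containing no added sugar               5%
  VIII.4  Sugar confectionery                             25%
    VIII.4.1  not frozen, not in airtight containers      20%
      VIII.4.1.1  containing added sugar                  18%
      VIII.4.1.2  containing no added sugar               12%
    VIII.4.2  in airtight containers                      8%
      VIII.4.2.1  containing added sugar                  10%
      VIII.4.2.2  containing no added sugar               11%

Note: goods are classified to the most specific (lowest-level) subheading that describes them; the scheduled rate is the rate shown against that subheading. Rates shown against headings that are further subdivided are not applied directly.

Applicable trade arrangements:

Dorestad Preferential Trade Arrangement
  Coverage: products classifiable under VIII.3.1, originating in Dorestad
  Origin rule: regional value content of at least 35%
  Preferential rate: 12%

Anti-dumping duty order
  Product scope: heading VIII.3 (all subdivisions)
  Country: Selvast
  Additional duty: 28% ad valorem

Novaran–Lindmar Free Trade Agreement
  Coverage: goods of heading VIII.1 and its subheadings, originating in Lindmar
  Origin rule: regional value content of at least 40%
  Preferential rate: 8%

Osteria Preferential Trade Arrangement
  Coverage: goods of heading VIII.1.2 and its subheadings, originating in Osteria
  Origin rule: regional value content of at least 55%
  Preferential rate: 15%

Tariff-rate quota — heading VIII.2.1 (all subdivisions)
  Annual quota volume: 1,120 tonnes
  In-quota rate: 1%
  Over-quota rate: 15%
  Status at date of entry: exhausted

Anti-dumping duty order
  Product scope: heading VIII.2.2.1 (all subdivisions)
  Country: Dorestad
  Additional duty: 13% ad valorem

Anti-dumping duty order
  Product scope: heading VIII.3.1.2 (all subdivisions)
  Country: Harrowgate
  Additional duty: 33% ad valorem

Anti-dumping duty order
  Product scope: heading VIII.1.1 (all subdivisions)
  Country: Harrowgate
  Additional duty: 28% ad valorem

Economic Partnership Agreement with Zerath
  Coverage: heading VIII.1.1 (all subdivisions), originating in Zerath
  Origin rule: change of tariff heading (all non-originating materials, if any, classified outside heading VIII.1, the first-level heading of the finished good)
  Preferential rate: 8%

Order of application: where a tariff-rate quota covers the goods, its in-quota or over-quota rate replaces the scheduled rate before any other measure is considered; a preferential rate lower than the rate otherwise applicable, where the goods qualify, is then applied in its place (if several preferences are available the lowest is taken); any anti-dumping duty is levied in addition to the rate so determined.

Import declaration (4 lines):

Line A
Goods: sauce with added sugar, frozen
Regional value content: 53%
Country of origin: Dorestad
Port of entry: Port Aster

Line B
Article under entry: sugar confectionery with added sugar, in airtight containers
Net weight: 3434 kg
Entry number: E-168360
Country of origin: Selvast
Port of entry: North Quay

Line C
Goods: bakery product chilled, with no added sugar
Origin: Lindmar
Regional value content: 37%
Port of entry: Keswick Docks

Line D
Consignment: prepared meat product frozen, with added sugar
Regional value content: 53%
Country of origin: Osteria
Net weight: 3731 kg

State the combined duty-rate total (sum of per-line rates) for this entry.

Line A: sauce → VIII.2; frozen → VIII.2.1; with added sugar → VIII.2.1.1. Scheduled 38%. quota on VIII.2.1 exhausted → over-quota 15%; Dorestad agreement on VIII.3.1: VIII.2.1.1 not covered. → 15%.
Line B: sugar confectionery → VIII.4; in airtight containers → VIII.4.2; with added sugar → VIII.4.2.1. Scheduled 10%. No special measure applies. → 10%.
Line C: bakery product → VIII.3; chilled → VIII.3.1; with no added sugar → VIII.3.1.1. Scheduled 24%. Lindmar agreement on VIII.1: VIII.3.1.1 not covered. → 24%.
Line D: prepared meat product → VIII.1; frozen → VIII.1.2; with added sugar → VIII.1.2.1. Scheduled 6%. Osteria agreement on VIII.1.2: RVC < 55%. → 6%.
Sum: 15% + 10% + 24% + 6% = 55%.

55%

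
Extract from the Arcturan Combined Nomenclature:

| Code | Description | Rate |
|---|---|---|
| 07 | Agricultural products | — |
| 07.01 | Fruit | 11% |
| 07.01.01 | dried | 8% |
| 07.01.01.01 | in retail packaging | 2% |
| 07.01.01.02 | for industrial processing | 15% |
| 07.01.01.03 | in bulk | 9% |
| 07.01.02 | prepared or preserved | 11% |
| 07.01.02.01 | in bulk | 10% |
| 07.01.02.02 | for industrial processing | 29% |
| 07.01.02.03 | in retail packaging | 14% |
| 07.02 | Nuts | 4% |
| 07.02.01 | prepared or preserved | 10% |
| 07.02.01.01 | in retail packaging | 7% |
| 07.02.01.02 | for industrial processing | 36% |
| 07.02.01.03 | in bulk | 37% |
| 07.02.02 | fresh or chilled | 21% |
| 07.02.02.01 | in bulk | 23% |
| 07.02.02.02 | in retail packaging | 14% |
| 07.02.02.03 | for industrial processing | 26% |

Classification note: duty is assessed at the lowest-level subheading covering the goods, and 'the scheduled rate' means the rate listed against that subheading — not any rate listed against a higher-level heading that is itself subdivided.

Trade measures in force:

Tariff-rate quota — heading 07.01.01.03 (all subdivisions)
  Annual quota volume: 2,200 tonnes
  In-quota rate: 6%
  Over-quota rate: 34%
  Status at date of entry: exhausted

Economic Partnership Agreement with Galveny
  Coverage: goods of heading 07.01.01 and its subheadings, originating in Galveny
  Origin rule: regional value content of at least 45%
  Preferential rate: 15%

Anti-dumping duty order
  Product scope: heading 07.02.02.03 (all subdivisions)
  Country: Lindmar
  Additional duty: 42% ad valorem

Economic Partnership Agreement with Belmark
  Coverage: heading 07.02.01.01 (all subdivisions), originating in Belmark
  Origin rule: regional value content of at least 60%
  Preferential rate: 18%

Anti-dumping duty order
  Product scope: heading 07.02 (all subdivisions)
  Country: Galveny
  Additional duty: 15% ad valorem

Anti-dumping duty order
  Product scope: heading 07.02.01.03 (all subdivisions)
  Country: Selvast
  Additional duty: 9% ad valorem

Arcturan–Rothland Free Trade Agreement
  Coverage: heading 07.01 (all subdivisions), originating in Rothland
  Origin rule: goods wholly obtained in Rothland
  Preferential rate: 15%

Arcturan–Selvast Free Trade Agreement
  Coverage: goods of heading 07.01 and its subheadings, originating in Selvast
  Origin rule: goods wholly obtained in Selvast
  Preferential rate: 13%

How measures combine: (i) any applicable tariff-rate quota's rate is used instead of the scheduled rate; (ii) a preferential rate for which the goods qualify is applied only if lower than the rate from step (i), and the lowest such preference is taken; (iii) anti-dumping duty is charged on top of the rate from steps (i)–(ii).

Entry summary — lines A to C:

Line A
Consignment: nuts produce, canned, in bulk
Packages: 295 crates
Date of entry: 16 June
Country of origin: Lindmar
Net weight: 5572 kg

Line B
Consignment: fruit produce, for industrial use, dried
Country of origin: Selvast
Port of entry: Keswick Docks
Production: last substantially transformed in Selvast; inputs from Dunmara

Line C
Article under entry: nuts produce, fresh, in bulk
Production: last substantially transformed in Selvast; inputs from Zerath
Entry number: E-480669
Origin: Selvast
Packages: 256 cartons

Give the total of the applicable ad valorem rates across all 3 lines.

75%

Line A: nuts → 07.02; canned → 07.02.01; in bulk → 07.02.01.03. Scheduled 37%. No special measure applies. → 37%.
Line B: fruit → 07.01; dried → 07.01.01; for industrial use → 07.01.01.02. Scheduled 15%. Selvast agreement on 07.01: not wholly obtained. → 15%.
Line C: nuts → 07.02; fresh → 07.02.02; in bulk → 07.02.02.01. Scheduled 23%. Selvast agreement on 07.01: 07.02.02.01 not covered. → 23%.
Sum: 37% + 15% + 23% = 75%.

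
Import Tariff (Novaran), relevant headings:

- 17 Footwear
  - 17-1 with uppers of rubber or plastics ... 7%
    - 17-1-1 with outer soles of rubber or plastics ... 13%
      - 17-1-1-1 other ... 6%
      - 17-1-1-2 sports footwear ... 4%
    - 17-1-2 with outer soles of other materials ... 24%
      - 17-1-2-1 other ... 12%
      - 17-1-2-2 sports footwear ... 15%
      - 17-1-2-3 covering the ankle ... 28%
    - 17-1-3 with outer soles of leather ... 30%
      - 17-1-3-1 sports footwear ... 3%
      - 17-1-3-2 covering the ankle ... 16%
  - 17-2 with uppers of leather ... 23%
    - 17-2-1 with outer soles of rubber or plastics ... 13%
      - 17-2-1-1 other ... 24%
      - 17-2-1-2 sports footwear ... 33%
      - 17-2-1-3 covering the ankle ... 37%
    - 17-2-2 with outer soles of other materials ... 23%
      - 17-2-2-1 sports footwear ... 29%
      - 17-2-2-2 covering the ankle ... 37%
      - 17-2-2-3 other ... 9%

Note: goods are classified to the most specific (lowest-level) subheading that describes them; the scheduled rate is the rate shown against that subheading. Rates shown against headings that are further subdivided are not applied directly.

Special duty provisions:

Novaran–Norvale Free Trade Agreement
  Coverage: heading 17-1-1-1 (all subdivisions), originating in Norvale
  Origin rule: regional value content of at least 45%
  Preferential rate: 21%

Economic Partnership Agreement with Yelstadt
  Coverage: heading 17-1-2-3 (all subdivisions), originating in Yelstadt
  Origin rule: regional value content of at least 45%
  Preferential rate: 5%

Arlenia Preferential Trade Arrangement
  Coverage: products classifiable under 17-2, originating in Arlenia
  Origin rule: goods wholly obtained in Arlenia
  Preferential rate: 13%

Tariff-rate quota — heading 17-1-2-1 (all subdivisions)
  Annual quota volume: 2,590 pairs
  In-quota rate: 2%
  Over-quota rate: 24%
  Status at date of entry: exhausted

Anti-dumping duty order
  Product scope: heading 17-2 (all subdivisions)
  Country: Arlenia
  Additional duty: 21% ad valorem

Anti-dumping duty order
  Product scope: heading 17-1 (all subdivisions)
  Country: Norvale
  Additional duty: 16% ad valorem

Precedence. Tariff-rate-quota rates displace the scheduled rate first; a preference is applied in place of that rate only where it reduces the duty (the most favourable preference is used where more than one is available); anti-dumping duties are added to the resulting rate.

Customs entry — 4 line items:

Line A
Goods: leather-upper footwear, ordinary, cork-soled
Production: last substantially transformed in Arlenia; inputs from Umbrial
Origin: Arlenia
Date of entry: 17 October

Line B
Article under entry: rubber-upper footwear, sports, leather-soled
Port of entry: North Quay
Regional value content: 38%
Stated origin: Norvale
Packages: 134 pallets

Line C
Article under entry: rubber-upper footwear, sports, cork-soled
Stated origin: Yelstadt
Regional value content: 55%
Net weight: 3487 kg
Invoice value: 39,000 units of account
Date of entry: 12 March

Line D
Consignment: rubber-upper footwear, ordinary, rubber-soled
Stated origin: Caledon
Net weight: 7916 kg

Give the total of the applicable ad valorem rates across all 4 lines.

70%

Line A: leather-upper → 17-2; cork-soled → 17-2-2; ordinary → 17-2-2-3. Scheduled 9%. Arlenia agreement on 17-2: not wholly obtained; anti-dumping (Arlenia, 17-2): +21%; total 9% + 21% = 30%. → 30%.
Line B: rubber-upper → 17-1; leather-soled → 17-1-3; sports → 17-1-3-1. Scheduled 3%. Norvale agreement on 17-1-1-1: 17-1-3-1 not covered; anti-dumping (Norvale, 17-1): +16%; total 3% + 16% = 19%. → 19%.
Line C: rubber-upper → 17-1; cork-soled → 17-1-2; sports → 17-1-2-2. Scheduled 15%. Yelstadt agreement on 17-1-2-3: 17-1-2-2 not covered. → 15%.
Line D: rubber-upper → 17-1; rubber-soled → 17-1-1; ordinary → 17-1-1-1. Scheduled 6%. No special measure applies. → 6%.
Sum: 30% + 19% + 15% + 6% = 70%.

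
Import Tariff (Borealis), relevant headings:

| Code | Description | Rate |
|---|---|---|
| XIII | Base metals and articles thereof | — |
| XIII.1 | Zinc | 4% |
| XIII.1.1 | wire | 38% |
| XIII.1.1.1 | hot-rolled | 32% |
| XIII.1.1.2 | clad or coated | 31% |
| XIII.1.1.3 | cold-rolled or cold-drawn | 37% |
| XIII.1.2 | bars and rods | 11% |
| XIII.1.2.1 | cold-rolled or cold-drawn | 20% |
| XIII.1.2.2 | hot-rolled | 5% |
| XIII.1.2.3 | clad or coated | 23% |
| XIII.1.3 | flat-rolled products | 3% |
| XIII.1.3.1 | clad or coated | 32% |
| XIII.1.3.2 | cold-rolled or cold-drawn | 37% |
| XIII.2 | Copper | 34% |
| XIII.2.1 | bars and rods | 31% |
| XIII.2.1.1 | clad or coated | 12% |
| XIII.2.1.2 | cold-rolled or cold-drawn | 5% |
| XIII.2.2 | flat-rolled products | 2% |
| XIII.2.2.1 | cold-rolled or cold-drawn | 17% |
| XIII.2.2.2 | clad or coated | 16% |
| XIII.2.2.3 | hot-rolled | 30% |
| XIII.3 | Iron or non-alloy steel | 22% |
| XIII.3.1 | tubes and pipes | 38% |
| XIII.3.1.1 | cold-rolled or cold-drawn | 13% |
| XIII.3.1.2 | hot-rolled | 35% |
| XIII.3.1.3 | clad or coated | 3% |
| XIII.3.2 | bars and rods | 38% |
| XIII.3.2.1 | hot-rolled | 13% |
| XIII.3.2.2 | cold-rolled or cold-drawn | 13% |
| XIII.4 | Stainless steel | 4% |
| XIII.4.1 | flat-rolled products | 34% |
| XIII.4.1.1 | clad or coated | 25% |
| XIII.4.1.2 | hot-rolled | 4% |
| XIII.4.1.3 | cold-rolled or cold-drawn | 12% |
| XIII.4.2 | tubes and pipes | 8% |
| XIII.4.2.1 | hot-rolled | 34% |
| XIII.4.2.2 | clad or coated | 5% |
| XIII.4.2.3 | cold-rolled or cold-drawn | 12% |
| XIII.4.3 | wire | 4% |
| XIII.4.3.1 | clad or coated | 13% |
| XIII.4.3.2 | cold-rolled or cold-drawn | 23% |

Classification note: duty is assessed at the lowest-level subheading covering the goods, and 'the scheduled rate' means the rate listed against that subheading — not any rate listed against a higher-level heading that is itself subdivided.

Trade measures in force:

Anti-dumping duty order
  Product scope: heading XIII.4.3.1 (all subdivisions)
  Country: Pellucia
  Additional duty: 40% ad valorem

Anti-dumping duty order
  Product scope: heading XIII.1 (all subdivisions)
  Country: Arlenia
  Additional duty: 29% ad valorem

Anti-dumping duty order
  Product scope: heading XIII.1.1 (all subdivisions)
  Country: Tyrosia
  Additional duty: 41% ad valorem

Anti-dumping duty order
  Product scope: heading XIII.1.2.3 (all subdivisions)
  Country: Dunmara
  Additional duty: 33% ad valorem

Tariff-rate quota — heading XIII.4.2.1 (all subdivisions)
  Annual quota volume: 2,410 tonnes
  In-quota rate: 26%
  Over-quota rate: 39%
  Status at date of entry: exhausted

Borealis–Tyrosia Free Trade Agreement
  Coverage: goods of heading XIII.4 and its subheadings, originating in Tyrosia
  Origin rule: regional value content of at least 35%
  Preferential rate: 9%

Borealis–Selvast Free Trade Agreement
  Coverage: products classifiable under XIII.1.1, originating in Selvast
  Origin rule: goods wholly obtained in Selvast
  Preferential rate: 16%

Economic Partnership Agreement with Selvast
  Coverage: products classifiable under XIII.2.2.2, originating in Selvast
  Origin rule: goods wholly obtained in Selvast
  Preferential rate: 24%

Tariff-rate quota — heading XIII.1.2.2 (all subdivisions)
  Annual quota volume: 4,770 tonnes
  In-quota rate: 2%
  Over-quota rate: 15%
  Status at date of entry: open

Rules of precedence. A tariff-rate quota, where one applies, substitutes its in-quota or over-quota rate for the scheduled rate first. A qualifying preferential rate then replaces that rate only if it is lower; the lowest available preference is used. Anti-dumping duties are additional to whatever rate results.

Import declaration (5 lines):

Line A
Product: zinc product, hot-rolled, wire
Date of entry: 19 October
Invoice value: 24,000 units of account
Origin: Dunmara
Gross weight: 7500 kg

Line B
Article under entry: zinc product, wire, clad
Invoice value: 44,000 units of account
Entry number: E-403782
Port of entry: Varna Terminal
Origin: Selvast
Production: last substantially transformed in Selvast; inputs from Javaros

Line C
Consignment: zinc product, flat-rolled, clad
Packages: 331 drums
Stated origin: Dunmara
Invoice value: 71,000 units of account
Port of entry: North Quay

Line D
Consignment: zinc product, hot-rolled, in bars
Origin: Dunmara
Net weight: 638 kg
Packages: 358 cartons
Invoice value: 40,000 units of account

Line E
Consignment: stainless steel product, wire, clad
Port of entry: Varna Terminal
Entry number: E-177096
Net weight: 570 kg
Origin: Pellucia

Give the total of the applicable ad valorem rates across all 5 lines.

Line A: zinc → XIII.1; wire → XIII.1.1; hot-rolled → XIII.1.1.1. Scheduled 32%. No special measure applies. → 32%.
Line B: zinc → XIII.1; wire → XIII.1.1; clad → XIII.1.1.2. Scheduled 31%. Selvast agreement on XIII.1.1: not wholly obtained; Selvast agreement on XIII.2.2.2: XIII.1.1.2 not covered. → 31%.
Line C: zinc → XIII.1; flat-rolled → XIII.1.3; clad → XIII.1.3.1. Scheduled 32%. No special measure applies. → 32%.
Line D: zinc → XIII.1; in bars → XIII.1.2; hot-rolled → XIII.1.2.2. Scheduled 5%. quota on XIII.1.2.2 open → in-quota 2%. → 2%.
Line E: stainless steel → XIII.4; wire → XIII.4.3; clad → XIII.4.3.1. Scheduled 13%. anti-dumping (Pellucia, XIII.4.3.1): +40%; total 13% + 40% = 53%. → 53%.
Sum: 32% + 31% + 32% + 2% + 53% = 150%.

150%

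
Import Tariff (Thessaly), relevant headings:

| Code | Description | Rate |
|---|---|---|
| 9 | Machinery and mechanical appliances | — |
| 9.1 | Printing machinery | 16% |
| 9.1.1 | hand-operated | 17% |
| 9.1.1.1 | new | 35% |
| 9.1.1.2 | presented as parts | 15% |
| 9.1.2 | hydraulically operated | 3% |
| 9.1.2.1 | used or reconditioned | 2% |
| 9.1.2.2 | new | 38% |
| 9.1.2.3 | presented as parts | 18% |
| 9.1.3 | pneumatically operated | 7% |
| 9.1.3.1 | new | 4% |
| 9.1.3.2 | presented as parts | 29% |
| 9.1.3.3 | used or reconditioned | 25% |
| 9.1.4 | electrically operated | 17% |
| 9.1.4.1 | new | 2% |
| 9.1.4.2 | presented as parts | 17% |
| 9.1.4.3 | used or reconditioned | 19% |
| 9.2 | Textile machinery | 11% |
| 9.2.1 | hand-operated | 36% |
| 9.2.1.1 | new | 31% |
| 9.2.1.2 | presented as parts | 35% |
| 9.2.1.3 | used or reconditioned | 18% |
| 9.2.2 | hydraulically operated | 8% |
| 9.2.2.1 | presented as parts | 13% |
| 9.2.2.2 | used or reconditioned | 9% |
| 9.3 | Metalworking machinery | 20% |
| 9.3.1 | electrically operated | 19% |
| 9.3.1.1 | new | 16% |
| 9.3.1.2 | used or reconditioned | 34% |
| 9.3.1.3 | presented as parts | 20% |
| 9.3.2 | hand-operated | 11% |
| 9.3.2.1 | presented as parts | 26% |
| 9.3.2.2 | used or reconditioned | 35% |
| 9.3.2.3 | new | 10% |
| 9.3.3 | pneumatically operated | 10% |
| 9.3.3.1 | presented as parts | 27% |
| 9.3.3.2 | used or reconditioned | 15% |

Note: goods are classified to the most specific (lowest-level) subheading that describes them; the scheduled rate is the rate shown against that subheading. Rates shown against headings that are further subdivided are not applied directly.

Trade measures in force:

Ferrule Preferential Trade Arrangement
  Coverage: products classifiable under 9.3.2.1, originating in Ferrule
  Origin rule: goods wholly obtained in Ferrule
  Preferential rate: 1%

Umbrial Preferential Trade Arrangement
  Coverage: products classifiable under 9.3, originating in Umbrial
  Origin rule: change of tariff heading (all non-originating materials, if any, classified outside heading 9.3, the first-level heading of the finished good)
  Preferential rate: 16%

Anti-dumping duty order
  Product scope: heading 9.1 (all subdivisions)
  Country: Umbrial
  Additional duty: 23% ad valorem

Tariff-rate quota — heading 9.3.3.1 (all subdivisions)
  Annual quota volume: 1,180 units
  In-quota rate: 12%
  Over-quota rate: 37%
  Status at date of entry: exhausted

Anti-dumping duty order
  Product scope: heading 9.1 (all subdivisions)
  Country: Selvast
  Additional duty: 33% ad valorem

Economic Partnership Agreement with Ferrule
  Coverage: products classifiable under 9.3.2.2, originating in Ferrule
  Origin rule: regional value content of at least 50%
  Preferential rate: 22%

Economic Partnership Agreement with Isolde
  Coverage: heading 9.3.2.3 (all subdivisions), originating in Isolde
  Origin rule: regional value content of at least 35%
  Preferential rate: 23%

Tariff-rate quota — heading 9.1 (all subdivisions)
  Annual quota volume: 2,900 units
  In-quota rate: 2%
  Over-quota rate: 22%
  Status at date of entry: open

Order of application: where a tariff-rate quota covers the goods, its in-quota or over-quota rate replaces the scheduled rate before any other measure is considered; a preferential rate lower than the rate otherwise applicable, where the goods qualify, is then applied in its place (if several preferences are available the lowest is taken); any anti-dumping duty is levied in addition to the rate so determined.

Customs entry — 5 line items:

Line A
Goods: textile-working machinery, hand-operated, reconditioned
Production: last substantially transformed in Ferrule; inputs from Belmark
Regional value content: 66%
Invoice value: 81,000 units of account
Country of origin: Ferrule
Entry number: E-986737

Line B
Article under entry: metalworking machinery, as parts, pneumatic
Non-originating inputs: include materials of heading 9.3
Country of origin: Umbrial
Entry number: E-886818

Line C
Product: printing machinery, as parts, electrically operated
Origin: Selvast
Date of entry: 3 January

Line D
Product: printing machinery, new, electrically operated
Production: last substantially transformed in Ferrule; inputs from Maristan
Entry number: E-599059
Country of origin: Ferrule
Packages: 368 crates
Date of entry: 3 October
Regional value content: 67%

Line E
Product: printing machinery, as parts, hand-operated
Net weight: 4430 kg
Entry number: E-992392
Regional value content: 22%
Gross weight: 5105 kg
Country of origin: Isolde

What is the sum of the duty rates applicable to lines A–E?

Line A: textile-working → 9.2; hand-operated → 9.2.1; reconditioned → 9.2.1.3. Scheduled 18%. Ferrule agreement on 9.3.2.1: 9.2.1.3 not covered; Ferrule agreement on 9.3.2.2: 9.2.1.3 not covered. → 18%.
Line B: metalworking → 9.3; pneumatic → 9.3.3; as parts → 9.3.3.1. Scheduled 27%. quota on 9.3.3.1 exhausted → over-quota 37%; Umbrial agreement on 9.3: CTH not met. → 37%.
Line C: printing → 9.1; electrically operated → 9.1.4; as parts → 9.1.4.2. Scheduled 17%. quota on 9.1 open → in-quota 2%; anti-dumping (Selvast, 9.1): +33%; total 2% + 33% = 35%. → 35%.
Line D: printing → 9.1; electrically operated → 9.1.4; new → 9.1.4.1. Scheduled 2%. quota on 9.1 open → in-quota 2%; Ferrule agreement on 9.3.2.1: 9.1.4.1 not covered; Ferrule agreement on 9.3.2.2: 9.1.4.1 not covered. → 2%.
Line E: printing → 9.1; hand-operated → 9.1.1; as parts → 9.1.1.2. Scheduled 15%. quota on 9.1 open → in-quota 2%; Isolde agreement on 9.3.2.3: 9.1.1.2 not covered. → 2%.
Sum: 18% + 37% + 35% + 2% + 2% = 94%.

94%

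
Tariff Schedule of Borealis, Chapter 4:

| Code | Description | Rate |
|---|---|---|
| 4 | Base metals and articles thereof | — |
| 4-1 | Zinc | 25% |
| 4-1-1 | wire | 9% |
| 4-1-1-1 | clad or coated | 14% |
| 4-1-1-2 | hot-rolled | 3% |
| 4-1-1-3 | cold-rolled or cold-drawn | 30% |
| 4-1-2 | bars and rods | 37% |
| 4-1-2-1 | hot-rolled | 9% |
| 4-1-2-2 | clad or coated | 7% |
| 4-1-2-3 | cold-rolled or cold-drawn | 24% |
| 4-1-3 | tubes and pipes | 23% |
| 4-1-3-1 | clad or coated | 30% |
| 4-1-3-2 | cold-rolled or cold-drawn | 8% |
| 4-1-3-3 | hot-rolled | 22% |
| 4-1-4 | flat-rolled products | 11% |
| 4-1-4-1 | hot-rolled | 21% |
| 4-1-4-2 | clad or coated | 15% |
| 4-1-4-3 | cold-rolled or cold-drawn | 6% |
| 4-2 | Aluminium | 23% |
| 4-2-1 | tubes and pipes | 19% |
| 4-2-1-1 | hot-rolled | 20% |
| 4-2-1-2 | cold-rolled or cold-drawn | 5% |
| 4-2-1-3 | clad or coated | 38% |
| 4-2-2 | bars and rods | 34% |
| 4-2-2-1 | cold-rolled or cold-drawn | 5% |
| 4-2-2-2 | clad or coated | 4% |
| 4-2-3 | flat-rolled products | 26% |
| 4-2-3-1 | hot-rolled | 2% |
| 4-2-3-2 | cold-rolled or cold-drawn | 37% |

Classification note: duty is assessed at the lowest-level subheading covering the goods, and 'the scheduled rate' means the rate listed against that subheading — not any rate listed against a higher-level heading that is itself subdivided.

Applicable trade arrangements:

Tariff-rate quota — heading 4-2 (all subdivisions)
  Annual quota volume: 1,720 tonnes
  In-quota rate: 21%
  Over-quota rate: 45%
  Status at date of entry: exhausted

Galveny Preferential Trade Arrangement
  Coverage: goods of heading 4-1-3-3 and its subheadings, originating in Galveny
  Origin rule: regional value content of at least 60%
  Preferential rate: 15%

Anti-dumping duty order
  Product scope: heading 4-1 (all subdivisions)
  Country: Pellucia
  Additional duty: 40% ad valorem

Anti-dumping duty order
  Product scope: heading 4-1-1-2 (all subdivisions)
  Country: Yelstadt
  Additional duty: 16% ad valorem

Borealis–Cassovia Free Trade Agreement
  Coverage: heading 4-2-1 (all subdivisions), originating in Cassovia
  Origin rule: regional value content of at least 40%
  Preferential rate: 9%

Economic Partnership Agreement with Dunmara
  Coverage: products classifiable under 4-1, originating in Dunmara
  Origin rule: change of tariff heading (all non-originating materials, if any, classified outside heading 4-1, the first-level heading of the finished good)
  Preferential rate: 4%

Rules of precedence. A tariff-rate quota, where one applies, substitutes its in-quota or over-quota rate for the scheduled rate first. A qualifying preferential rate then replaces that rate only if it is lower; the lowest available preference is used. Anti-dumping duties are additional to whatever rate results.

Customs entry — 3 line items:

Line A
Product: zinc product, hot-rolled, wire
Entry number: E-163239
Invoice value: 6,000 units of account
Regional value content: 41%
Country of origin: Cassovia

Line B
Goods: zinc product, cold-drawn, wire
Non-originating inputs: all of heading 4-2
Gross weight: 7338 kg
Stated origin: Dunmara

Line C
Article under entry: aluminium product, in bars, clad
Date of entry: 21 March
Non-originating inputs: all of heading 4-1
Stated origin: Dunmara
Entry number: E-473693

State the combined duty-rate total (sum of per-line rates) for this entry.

52%

Line A: zinc → 4-1; wire → 4-1-1; hot-rolled → 4-1-1-2. Scheduled 3%. Cassovia agreement on 4-2-1: 4-1-1-2 not covered. → 3%.
Line B: zinc → 4-1; wire → 4-1-1; cold-drawn → 4-1-1-3. Scheduled 30%. Dunmara agreement on 4-1: CTH met → 4% available; preferential 4%. → 4%.
Line C: aluminium → 4-2; in bars → 4-2-2; clad → 4-2-2-2. Scheduled 4%. quota on 4-2 exhausted → over-quota 45%; Dunmara agreement on 4-1: 4-2-2-2 not covered. → 45%.
Sum: 3% + 4% + 45% = 52%.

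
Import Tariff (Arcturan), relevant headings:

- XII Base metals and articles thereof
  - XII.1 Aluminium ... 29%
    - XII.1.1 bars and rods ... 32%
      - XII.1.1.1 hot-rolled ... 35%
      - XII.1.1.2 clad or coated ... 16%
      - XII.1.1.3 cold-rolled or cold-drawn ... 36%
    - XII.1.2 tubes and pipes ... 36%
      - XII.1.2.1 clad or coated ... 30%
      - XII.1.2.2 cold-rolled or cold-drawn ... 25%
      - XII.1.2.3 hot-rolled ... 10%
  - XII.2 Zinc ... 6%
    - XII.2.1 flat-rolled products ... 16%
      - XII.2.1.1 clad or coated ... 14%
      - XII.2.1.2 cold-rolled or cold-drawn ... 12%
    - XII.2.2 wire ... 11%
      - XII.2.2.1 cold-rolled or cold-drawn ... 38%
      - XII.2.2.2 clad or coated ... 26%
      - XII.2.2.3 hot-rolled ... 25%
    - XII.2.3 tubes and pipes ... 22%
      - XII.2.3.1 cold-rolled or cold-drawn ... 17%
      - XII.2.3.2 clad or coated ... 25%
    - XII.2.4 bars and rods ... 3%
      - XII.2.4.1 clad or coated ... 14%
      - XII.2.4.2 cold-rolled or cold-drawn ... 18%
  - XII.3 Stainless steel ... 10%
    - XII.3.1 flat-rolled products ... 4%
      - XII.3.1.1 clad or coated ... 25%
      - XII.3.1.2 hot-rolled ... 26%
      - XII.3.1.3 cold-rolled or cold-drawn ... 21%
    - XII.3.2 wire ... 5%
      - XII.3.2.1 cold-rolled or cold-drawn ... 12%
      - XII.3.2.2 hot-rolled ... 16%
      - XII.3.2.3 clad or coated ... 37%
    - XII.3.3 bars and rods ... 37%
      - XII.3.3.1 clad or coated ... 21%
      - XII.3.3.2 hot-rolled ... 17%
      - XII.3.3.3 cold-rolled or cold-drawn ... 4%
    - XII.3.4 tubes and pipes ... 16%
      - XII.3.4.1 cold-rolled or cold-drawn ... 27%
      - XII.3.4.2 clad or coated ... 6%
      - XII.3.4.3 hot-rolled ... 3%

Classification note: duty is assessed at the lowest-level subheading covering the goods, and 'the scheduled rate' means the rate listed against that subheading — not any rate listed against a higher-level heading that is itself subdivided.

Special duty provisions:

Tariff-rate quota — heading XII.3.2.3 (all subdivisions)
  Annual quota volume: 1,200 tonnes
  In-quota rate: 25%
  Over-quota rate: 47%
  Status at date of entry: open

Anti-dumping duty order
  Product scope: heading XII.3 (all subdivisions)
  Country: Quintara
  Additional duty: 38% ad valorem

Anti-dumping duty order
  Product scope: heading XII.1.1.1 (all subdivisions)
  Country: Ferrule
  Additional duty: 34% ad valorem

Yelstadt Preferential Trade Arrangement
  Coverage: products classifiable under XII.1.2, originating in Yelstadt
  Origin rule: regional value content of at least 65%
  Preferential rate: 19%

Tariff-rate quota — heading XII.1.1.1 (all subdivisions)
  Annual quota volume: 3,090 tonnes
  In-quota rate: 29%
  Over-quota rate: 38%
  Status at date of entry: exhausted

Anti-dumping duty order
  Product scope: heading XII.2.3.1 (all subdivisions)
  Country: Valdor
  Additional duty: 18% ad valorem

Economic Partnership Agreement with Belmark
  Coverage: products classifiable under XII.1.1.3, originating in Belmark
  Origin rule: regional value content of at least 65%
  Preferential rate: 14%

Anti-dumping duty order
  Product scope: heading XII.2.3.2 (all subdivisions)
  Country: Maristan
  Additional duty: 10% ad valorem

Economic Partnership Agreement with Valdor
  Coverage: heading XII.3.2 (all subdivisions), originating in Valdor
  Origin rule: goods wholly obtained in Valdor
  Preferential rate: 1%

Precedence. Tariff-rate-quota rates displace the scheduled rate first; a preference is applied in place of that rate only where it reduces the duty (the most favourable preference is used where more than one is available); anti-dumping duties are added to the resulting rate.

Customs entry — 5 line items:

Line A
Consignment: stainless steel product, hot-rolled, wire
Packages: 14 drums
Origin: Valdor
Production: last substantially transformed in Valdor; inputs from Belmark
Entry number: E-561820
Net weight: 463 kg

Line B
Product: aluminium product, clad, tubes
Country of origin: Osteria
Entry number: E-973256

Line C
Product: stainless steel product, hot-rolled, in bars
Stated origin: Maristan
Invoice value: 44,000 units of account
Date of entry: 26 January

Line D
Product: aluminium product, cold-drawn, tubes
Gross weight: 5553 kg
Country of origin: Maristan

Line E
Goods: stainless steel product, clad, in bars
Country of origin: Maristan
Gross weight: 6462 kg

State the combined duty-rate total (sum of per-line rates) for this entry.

109%

Line A: stainless steel → XII.3; wire → XII.3.2; hot-rolled → XII.3.2.2. Scheduled 16%. Valdor agreement on XII.3.2: not wholly obtained. → 16%.
Line B: aluminium → XII.1; tubes → XII.1.2; clad → XII.1.2.1. Scheduled 30%. No special measure applies. → 30%.
Line C: stainless steel → XII.3; in bars → XII.3.3; hot-rolled → XII.3.3.2. Scheduled 17%. No special measure applies. → 17%.
Line D: aluminium → XII.1; tubes → XII.1.2; cold-drawn → XII.1.2.2. Scheduled 25%. No special measure applies. → 25%.
Line E: stainless steel → XII.3; in bars → XII.3.3; clad → XII.3.3.1. Scheduled 21%. No special measure applies. → 21%.
Sum: 16% + 30% + 17% + 25% + 21% = 109%.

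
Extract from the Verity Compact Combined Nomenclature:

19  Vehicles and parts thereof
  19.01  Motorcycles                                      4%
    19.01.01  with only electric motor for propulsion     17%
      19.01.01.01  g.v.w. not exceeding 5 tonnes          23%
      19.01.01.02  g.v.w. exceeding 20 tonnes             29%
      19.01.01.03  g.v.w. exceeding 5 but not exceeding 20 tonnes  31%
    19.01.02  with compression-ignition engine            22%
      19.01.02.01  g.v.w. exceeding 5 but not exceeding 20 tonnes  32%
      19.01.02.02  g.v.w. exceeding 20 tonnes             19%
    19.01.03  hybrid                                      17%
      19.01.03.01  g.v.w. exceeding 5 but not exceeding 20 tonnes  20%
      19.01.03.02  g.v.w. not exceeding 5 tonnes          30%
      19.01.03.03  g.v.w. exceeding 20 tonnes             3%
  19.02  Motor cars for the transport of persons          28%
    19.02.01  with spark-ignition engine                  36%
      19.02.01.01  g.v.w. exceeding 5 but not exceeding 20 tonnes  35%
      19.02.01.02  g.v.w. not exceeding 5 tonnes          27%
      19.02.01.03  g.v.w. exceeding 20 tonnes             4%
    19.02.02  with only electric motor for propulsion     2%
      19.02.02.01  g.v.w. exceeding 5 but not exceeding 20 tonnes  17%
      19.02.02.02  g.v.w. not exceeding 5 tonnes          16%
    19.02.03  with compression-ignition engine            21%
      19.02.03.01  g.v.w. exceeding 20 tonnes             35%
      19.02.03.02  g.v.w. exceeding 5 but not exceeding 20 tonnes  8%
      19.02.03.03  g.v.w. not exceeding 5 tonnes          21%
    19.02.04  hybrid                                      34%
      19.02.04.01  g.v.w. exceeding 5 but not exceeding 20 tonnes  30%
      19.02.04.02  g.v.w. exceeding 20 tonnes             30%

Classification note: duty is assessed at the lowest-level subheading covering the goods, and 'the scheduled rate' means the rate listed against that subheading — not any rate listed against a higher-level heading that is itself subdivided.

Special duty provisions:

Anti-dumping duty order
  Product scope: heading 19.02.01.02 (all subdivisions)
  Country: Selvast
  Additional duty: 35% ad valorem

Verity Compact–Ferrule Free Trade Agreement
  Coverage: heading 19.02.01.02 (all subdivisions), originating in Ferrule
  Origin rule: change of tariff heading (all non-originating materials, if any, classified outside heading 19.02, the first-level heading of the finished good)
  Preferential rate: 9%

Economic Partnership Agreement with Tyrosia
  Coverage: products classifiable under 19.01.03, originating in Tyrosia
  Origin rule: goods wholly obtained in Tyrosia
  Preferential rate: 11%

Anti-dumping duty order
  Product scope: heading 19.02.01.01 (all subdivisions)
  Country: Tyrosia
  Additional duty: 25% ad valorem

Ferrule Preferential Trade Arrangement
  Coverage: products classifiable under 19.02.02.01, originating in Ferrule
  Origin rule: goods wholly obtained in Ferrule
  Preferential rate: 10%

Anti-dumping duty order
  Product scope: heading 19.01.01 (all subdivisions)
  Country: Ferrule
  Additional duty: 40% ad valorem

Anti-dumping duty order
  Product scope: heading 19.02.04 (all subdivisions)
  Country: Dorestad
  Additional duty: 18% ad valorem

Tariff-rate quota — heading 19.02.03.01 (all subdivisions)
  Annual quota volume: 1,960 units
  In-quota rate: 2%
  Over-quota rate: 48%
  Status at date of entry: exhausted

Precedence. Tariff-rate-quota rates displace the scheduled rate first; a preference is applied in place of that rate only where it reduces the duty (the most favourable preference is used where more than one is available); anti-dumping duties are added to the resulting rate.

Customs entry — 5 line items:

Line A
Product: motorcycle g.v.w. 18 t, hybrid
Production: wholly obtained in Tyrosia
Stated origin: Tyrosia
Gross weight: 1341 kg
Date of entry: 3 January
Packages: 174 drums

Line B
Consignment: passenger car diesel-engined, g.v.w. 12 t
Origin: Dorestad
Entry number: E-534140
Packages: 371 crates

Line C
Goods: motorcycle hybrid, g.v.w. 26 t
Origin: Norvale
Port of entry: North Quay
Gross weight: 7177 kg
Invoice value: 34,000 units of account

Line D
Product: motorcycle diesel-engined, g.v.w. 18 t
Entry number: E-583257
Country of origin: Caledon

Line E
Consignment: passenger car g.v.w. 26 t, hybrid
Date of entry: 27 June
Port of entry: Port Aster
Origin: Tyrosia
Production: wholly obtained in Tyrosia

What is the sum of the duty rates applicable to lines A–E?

Line A: motorcycle → 19.01; hybrid → 19.01.03; g.v.w. 18 t → 19.01.03.01. Scheduled 20%. Tyrosia agreement on 19.01.03: wholly obtained → 11% available; preferential 11%. → 11%.
Line B: passenger car → 19.02; diesel-engined → 19.02.03; g.v.w. 12 t → 19.02.03.02. Scheduled 8%. No special measure applies. → 8%.
Line C: motorcycle → 19.01; hybrid → 19.01.03; g.v.w. 26 t → 19.01.03.03. Scheduled 3%. No special measure applies. → 3%.
Line D: motorcycle → 19.01; diesel-engined → 19.01.02; g.v.w. 18 t → 19.01.02.01. Scheduled 32%. No special measure applies. → 32%.
Line E: passenger car → 19.02; hybrid → 19.02.04; g.v.w. 26 t → 19.02.04.02. Scheduled 30%. Tyrosia agreement on 19.01.03: 19.02.04.02 not covered. → 30%.
Sum: 11% + 8% + 3% + 32% + 30% = 84%.

84%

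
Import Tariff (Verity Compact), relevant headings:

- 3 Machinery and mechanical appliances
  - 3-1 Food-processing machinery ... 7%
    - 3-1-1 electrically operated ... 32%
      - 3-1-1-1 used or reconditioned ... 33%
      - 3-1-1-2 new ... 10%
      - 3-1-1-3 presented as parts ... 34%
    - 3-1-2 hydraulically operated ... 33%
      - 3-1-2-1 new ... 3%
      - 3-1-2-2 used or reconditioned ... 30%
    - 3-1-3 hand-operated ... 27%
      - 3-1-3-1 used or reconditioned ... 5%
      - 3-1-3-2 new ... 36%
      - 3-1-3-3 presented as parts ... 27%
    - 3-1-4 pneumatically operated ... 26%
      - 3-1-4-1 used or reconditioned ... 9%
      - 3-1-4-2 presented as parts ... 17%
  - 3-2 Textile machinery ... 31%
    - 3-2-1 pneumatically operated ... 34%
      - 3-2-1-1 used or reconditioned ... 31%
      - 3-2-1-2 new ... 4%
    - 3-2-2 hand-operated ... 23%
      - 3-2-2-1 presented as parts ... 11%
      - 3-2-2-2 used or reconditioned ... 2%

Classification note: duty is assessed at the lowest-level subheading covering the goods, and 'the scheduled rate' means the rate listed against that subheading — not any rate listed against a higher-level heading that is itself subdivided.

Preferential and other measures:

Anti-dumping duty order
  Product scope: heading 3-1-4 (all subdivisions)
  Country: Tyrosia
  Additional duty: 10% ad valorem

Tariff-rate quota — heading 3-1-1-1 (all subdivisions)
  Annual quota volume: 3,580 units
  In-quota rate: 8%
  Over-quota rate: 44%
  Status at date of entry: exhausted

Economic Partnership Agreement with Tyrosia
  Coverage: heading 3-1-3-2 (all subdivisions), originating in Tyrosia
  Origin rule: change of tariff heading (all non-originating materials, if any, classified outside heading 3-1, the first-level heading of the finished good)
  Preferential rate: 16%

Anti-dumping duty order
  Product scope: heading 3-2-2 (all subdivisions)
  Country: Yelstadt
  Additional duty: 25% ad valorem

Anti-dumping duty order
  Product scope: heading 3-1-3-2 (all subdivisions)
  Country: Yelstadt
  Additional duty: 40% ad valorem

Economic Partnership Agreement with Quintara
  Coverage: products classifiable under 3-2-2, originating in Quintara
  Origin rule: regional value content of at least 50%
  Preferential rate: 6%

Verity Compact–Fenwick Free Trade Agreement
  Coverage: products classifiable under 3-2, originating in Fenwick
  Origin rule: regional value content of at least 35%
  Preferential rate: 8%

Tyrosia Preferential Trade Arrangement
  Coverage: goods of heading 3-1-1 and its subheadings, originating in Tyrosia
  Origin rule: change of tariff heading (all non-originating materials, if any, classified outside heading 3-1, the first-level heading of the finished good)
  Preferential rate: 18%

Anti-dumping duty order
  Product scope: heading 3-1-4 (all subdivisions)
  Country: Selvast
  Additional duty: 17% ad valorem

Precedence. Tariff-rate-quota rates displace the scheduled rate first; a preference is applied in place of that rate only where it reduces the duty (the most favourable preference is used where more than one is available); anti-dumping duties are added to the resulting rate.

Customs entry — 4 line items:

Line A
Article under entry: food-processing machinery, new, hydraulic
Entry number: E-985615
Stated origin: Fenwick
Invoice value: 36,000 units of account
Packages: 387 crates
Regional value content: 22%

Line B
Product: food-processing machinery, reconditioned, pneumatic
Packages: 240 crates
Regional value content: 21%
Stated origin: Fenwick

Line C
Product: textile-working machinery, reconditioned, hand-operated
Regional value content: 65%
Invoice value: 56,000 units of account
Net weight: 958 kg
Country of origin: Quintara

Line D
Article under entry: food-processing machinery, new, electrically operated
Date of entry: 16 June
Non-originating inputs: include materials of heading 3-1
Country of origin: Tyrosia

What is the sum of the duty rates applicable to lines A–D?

24%

Line A: food-processing → 3-1; hydraulic → 3-1-2; new → 3-1-2-1. Scheduled 3%. Fenwick agreement on 3-2: 3-1-2-1 not covered. → 3%.
Line B: food-processing → 3-1; pneumatic → 3-1-4; reconditioned → 3-1-4-1. Scheduled 9%. Fenwick agreement on 3-2: 3-1-4-1 not covered. → 9%.
Line C: textile-working → 3-2; hand-operated → 3-2-2; reconditioned → 3-2-2-2. Scheduled 2%. Quintara agreement on 3-2-2: RVC ≥ 50% → 6% available; preference 6% not lower than 2% → no reduction. → 2%.
Line D: food-processing → 3-1; electrically operated → 3-1-1; new → 3-1-1-2. Scheduled 10%. Tyrosia agreement on 3-1-3-2: 3-1-1-2 not covered; Tyrosia agreement on 3-1-1: CTH not met. → 10%.
Sum: 3% + 9% + 2% + 10% = 24%.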